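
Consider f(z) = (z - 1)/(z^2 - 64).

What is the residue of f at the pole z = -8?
Write f(z) = P(z)/Q(z) with P(z) = z - 1 and Q(z) = z^2 - 64.
The denominator factors as Q(z) = (z + 8)*(z - 8), so z = -8 is a simple zero of Q and P is analytic there; z = -8 is therefore a simple pole and
  Res(f, z₀) = P(z₀)/Q'(z₀).

Q'(z) = 2*z, so Q'(-8) = -16.
P(-8) = -9.

Res(f, -8) = (-9)/(-16) = 9/16

Final answer: 9/16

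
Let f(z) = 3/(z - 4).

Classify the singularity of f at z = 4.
Write f(z) = g(z)/(z - 4) with g(z) = 3.
g is entire and g(4) = 3 ≠ 0, so no factor of (z - 4) cancels: the Laurent expansion of f about z = 4 starts at the power -1, i.e. lim_{z→z₀} (z - z₀) f(z) = 3 is finite and nonzero.
So z = 4 is a pole of order 1.

Final answer: pole of order 1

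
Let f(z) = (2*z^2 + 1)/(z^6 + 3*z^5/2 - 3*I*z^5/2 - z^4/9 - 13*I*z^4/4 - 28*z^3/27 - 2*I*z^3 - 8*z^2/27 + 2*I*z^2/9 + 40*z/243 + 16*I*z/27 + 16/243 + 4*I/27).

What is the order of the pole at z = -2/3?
4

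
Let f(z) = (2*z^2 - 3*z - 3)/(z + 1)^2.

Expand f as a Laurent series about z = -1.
2/(z + 1)^2 - 7/(z + 1) + 2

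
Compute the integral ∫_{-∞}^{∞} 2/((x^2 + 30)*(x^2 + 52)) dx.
pi*(-15*sqrt(13) + 13*sqrt(30))/4290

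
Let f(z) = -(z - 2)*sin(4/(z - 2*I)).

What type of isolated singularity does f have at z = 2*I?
Let u = z - 2*I. Then
  sin(4/u) = Σ_{k≥0} (-1)^k (4)^(2k+1)/((2k+1)!·u^(2k+1)) = 4/u - 32/(3*u^3) + 128/(15*u^5) + ...
which has infinitely many negative powers of u, so sin(4/(z - 2*I)) has an essential singularity at z = 2*I.
The extra factor z - 2 is a nonzero polynomial; if the product had at most a pole at z = 2*I, dividing by that polynomial would leave sin(4/(z - 2*I)) with at most a pole too — contradiction. (Equivalently, the product's Laurent series still has infinitely many negative powers.)
So the singularity is essential.

Final answer: essential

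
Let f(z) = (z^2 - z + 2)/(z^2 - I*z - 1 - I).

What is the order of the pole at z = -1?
Factor the denominator:
  z^2 - I*z - 1 - I = (z + 1)*(z - 1 - I)

The numerator P(z) = z^2 - z + 2 has P(-1) = 4 ≠ 0, so no factor of (z + 1) cancels.
Near z = -1 we can therefore write f(z) = g(z)/(z + 1) with g analytic at -1 and g(-1) ≠ 0 (g is the numerator divided by the remaining denominator factors).

Hence z = -1 is a pole of order 1.

Final answer: 1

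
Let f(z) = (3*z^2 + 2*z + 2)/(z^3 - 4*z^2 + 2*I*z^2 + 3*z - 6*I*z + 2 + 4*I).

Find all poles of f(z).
The singularities of f are the zeros of the denominator. Factoring,
  z^3 - 4*z^2 + 2*I*z^2 + 3*z - 6*I*z + 2 + 4*I = (z - 2)*(z - 2 + I)*(z + I)
so the candidates are z = 2, z = 2 - I, z = -I.

Check the numerator P(z) = 3*z^2 + 2*z + 2 at each one:
  P(2) = 18 ≠ 0, so z = 2 is a (simple) pole.
  P(2 - I) = 15 - 14*I ≠ 0, so z = 2 - I is a (simple) pole.
  P(-I) = -1 - 2*I ≠ 0, so z = -I is a (simple) pole.

Poles of f: {-I, 2 - I, 2}

Final answer: {-I, 2 - I, 2}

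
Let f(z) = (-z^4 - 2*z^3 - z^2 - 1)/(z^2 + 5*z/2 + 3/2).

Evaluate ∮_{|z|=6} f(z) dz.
9*I*pi/4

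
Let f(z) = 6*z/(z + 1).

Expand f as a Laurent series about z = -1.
Put w = z - (-1), i.e. z = w - 1. The denominator is w, so it suffices to rewrite the numerator in powers of w.

P(z) = 6*z
P(w - 1) = -6 + 6*w

Dividing each term by w:
  f = -6/w + 6

Substituting back w = z + 1:
  f(z) = -6/(z + 1) + 6

The series is finite because the numerator is a polynomial; the negative powers form the principal part, and the coefficient of 1/(z + 1) gives Res(f, -1) = -6.

Final answer: -6/(z + 1) + 6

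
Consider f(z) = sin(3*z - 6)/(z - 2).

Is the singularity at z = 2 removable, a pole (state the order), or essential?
Let u = z - 2. The argument of sin is 3*z - 6 = 3u, so
  f = sin(3u)/u = ((3u) - (3u)^3/6 + ...)/u = 3 - (9/2)*u^2 + ...
The Laurent expansion about u = 0 has no negative powers; equivalently lim_{z→2} f(z) = 3 exists and is finite.
So the singularity is removable.

Final answer: removable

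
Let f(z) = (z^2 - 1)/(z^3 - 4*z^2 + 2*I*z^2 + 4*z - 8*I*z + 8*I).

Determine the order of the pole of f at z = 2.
Factor the denominator:
  z^3 - 4*z^2 + 2*I*z^2 + 4*z - 8*I*z + 8*I = (z - 2)^2*(z + 2*I)

The numerator P(z) = z^2 - 1 has P(2) = 3 ≠ 0, so no factor of (z - 2) cancels.
Near z = 2 we can therefore write f(z) = g(z)/(z - 2)^2 with g analytic at 2 and g(2) ≠ 0 (g is the numerator divided by the remaining denominator factors).

Hence z = 2 is a pole of order 2.

Final answer: 2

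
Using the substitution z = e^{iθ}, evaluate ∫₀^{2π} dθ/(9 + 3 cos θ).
sqrt(2)*pi/6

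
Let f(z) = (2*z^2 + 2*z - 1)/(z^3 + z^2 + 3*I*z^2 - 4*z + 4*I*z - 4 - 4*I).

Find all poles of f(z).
The singularities of f are the zeros of the denominator. Factoring,
  z^3 + z^2 + 3*I*z^2 - 4*z + 4*I*z - 4 - 4*I = (z - 1 + I)*(z + 2)*(z + 2*I)
so the candidates are z = 1 - I, z = -2, z = -2*I.

Check the numerator P(z) = 2*z^2 + 2*z - 1 at each one:
  P(1 - I) = 1 - 6*I ≠ 0, so z = 1 - I is a (simple) pole.
  P(-2) = 3 ≠ 0, so z = -2 is a (simple) pole.
  P(-2*I) = -9 - 4*I ≠ 0, so z = -2*I is a (simple) pole.

Poles of f: {-2, -2*I, 1 - I}

Final answer: {-2, -2*I, 1 - I}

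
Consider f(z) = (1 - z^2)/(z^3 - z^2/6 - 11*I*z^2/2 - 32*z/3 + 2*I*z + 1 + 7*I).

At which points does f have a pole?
{-1 + 3*I, -1/3 + I, 3/2 + 3*I/2}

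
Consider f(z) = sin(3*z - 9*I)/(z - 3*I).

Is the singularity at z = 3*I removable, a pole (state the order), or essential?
Let u = z - 3*I. The argument of sin is 3*z - 9*I = 3u, so
  f = sin(3u)/u = ((3u) - (3u)^3/6 + ...)/u = 3 - (9/2)*u^2 + ...
The Laurent expansion about u = 0 has no negative powers; equivalently lim_{z→3*I} f(z) = 3 exists and is finite.
So the singularity is removable.

Final answer: removable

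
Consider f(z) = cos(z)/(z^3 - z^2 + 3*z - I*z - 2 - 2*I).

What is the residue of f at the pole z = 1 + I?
Write f(z) = P(z)/Q(z) with P(z) = cos(z) and Q(z) = z^3 - z^2 + 3*z - I*z - 2 - 2*I.
The denominator factors as Q(z) = (z + 2*I)*(z - 1 - I)*(z - I), so z = 1 + I is a simple zero of Q and P is analytic there; z = 1 + I is therefore a simple pole and
  Res(f, z₀) = P(z₀)/Q'(z₀).

Q'(z) = 3*z^2 - 2*z + 3 - I, so Q'(1 + I) = 1 + 3*I.
P(1 + I) = cos(1 + I).

Res(f, 1 + I) = (cos(1 + I))/(1 + 3*I) = (1/10 - 3*I/10)*cos(1 + I)

Final answer: (1/10 - 3*I/10)*cos(1 + I)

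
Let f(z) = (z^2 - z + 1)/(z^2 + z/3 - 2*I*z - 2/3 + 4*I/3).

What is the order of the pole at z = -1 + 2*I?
1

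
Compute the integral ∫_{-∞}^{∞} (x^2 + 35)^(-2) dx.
Let f(z) = (z^2 + 35)^(-2). The denominator has no real zeros and deg Q - deg P = 4 ≥ 2, so the integral of f over the upper semicircle |z| = R tends to 0 as R → ∞. Closing the contour in the upper half-plane,
  ∫_{-∞}^{∞} f(x) dx = 2πi · Σ Res(f, z_k)  over the poles with Im z_k > 0.

Zeros of the denominator: z^2 + 35 = 0 gives z = ±sqrt(35)*I.
Upper half-plane: z = sqrt(35)*I (a pole of order 2).

Write f(z) = g(z)/(z - sqrt(35)*I)^2 with g(z) = (z + sqrt(35)*I)^(-2). For a double pole, Res(f, z₀) = g'(z₀):
  g'(z) = -2/(z + sqrt(35)*I)^3
  Res(f, sqrt(35)*I) = g'(sqrt(35)*I) = -sqrt(35)*I/4900

∫_{-∞}^{∞} f(x) dx = 2πi · (-sqrt(35)*I/4900) = sqrt(35)*pi/2450

Final answer: sqrt(35)*pi/2450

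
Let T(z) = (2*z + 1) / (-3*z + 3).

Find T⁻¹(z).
Set w = T(z) = (2*z + 1) / (-3*z + 3) and solve for z:
  w*(-3*z + 3) = 2*z + 1
  3*w + z*(-3*w - 2) - 1 = 0
  z*(-3*w - 2) = 1 - 3*w
  z = (3*w - 1)/(3*w + 2)
Renaming the variable, T⁻¹(z) = (3*z - 1)/(3*z + 2).
(Check: ad - bc = 9 ≠ 0, so T is invertible.)

Final answer: (3*z - 1)/(3*z + 2)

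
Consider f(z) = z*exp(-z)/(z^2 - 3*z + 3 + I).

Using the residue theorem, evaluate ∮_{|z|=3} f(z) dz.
By the residue theorem, ∮_C f(z) dz = 2πi · (sum of the residues of f at the poles inside |z| = 3).

The denominator factors as (z - 1 - I)*(z - 2 + I), so the singularities of f are simple poles at z = 1 + I, z = 2 - I.
  |1 + I|² = 2 < 9 = 3², so this pole is inside the contour.
  |2 - I|² = 5 < 9 = 3², so this pole is inside the contour.

With P(z) = z*exp(-z) and Q(z) = z^2 - 3*z + 3 + I, each pole is simple, so Res(f, z₀) = P(z₀)/Q'(z₀) with Q'(z) = 2*z - 3.
  Res(f, 1 + I) = P(1 + I)/Q'(1 + I) = ((1 + I)*exp(-1 - I))/(-1 + 2*I) = (1/5 - 3*I/5)*exp(-1 - I)
  Res(f, 2 - I) = P(2 - I)/Q'(2 - I) = ((2 - I)*exp(-2 + I))/(1 - 2*I) = (4/5 + 3*I/5)*exp(-2 + I)

Sum of residues inside C: (1/5 - 3*I/5)*exp(-1 - I) + (4/5 + 3*I/5)*exp(-2 + I)
∮_C f(z) dz = 2πi · ((1/5 - 3*I/5)*exp(-1 - I) + (4/5 + 3*I/5)*exp(-2 + I)) = pi*(6/5 + 2*I/5)*exp(-1 - I) + pi*(-6/5 + 8*I/5)*exp(-2 + I)

Final answer: pi*(6/5 + 2*I/5)*exp(-1 - I) + pi*(-6/5 + 8*I/5)*exp(-2 + I)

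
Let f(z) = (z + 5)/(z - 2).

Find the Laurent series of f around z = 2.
Put w = z - (2), i.e. z = w + 2. The denominator is w, so it suffices to rewrite the numerator in powers of w.

P(z) = z + 5
P(w + 2) = 7 + w

Dividing each term by w:
  f = 7/w + 1

Substituting back w = z - 2:
  f(z) = 7/(z - 2) + 1

The series is finite because the numerator is a polynomial; the negative powers form the principal part, and the coefficient of 1/(z - 2) gives Res(f, 2) = 7.

Final answer: 7/(z - 2) + 1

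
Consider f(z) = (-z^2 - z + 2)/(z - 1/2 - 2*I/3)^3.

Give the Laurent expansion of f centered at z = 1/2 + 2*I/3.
Put w = z - (1/2 + 2*I/3), i.e. z = w + 1/2 + 2*I/3. The denominator is w^3, so it suffices to rewrite the numerator in powers of w.

P(z) = -z^2 - z + 2
P(w + 1/2 + 2*I/3) = 61/36 - 4*I/3 + (-2 - 4*I/3)*w - w^2

Dividing each term by w^3:
  f = (61/36 - 4*I/3)/w^3 + (-2 - 4*I/3)/w^2 - 1/w

Substituting back w = z - 1/2 - 2*I/3:
  f(z) = (61/36 - 4*I/3)/(z - 1/2 - 2*I/3)^3 + (-2 - 4*I/3)/(z - 1/2 - 2*I/3)^2 - 1/(z - 1/2 - 2*I/3)

The series is finite because the numerator is a polynomial; the negative powers form the principal part, and the coefficient of 1/(z - 1/2 - 2*I/3) gives Res(f, 1/2 + 2*I/3) = -1.

Final answer: (61/36 - 4*I/3)/(z - 1/2 - 2*I/3)^3 + (-2 - 4*I/3)/(z - 1/2 - 2*I/3)^2 - 1/(z - 1/2 - 2*I/3)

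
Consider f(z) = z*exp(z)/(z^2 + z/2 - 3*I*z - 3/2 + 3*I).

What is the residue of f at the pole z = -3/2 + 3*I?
Write f(z) = P(z)/Q(z) with P(z) = z*exp(z) and Q(z) = z^2 + z/2 - 3*I*z - 3/2 + 3*I.
The denominator factors as Q(z) = (z - 1)*(z + 3/2 - 3*I), so z = -3/2 + 3*I is a simple zero of Q and P is analytic there; z = -3/2 + 3*I is therefore a simple pole and
  Res(f, z₀) = P(z₀)/Q'(z₀).

Q'(z) = 2*z + 1/2 - 3*I, so Q'(-3/2 + 3*I) = -5/2 + 3*I.
P(-3/2 + 3*I) = (-3/2 + 3*I)*exp(-3/2 + 3*I).

Res(f, -3/2 + 3*I) = ((-3/2 + 3*I)*exp(-3/2 + 3*I))/(-5/2 + 3*I) = (51/61 - 12*I/61)*exp(-3/2 + 3*I)

Final answer: (51/61 - 12*I/61)*exp(-3/2 + 3*I)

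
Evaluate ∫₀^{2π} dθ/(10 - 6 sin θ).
Call the integral J. The integrand is 2π-periodic and we integrate over a full period, so shifting θ does not change the value (θ → θ + π/2 turns sin θ into cos θ; θ → θ + π flips the sign of the trig term). Hence
  J = ∫₀^{2π} dθ/(10 + 6 cos θ).
Put z = e^{iθ}: then cos θ = (z + 1/z)/2, dθ = dz/(iz), and z runs once counterclockwise around |z| = 1:
  J = ∮_{|z|=1} 1/(10 + 6*(z + 1/z)/2) · dz/(iz) = (2/i) ∮_{|z|=1} dz/(6*z^2 + 20*z + 6).
The roots of 6*z^2 + 20*z + 6 are z = (-10 ± sqrt(10^2 - 6^2))/6, with sqrt(64) = 8; their product is 1, so only z₊ = -1/3 lies inside the unit circle (z₋ = -3 lies outside).
z₊ is a simple zero of q(z) = 6*z^2 + 20*z + 6, so Res(1/q, z₊) = 1/q'(z₊) with q'(z) = 12*z + 20; and q'(z₊) = 6*(z₊ - z₋) = 16.
Therefore J = (2/i) · 2πi · 1/(16) = 2*pi/(8) = pi/4

Final answer: pi/4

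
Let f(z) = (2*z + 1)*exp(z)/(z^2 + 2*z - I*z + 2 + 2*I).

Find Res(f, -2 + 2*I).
Write f(z) = P(z)/Q(z) with P(z) = (2*z + 1)*exp(z) and Q(z) = z^2 + 2*z - I*z + 2 + 2*I.
The denominator factors as Q(z) = (z + I)*(z + 2 - 2*I), so z = -2 + 2*I is a simple zero of Q and P is analytic there; z = -2 + 2*I is therefore a simple pole and
  Res(f, z₀) = P(z₀)/Q'(z₀).

Q'(z) = 2*z + 2 - I, so Q'(-2 + 2*I) = -2 + 3*I.
P(-2 + 2*I) = (-3 + 4*I)*exp(-2 + 2*I).

Res(f, -2 + 2*I) = ((-3 + 4*I)*exp(-2 + 2*I))/(-2 + 3*I) = (18/13 + I/13)*exp(-2 + 2*I)

Final answer: (18/13 + I/13)*exp(-2 + 2*I)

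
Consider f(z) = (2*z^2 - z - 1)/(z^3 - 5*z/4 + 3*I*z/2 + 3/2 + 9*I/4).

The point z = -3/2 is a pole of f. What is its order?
1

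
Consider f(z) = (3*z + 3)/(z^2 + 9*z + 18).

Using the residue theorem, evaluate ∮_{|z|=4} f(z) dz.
By the residue theorem, ∮_C f(z) dz = 2πi · (sum of the residues of f at the poles inside |z| = 4).

The denominator factors as (z + 6)*(z + 3), so the singularities of f are simple poles at z = -6, z = -3.
  |-6|² = 36 > 16 = 4², so this pole is outside the contour.
  |-3|² = 9 < 16 = 4², so this pole is inside the contour.

With P(z) = 3*z + 3 and Q(z) = z^2 + 9*z + 18, each pole is simple, so Res(f, z₀) = P(z₀)/Q'(z₀) with Q'(z) = 2*z + 9.
  Res(f, -3) = P(-3)/Q'(-3) = (-6)/(3) = -2

∮_C f(z) dz = 2πi · (-2) = -4*I*pi

Final answer: -4*I*pi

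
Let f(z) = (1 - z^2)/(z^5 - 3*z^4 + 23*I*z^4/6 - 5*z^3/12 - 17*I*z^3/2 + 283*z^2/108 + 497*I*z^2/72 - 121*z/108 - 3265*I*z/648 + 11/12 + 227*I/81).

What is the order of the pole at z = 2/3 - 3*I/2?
Factor the denominator:
  z^5 - 3*z^4 + 23*I*z^4/6 - 5*z^3/12 - 17*I*z^3/2 + 283*z^2/108 + 497*I*z^2/72 - 121*z/108 - 3265*I*z/648 + 11/12 + 227*I/81 = (z - 2/3 + 3*I/2)^3*(z - 2*I/3)*(z - 1)

The numerator P(z) = 1 - z^2 has P(2/3 - 3*I/2) = 101/36 + 2*I ≠ 0, so no factor of (z - 2/3 + 3*I/2) cancels.
Near z = 2/3 - 3*I/2 we can therefore write f(z) = g(z)/(z - 2/3 + 3*I/2)^3 with g analytic at 2/3 - 3*I/2 and g(2/3 - 3*I/2) ≠ 0 (g is the numerator divided by the remaining denominator factors).

Hence z = 2/3 - 3*I/2 is a pole of order 3.

Final answer: 3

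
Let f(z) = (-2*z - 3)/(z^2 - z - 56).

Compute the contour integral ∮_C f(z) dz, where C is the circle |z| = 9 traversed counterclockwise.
By the residue theorem, ∮_C f(z) dz = 2πi · (sum of the residues of f at the poles inside |z| = 9).

The denominator factors as (z + 7)*(z - 8), so the singularities of f are simple poles at z = -7, z = 8.
  |-7|² = 49 < 81 = 9², so this pole is inside the contour.
  |8|² = 64 < 81 = 9², so this pole is inside the contour.

With P(z) = -2*z - 3 and Q(z) = z^2 - z - 56, each pole is simple, so Res(f, z₀) = P(z₀)/Q'(z₀) with Q'(z) = 2*z - 1.
  Res(f, -7) = P(-7)/Q'(-7) = (11)/(-15) = -11/15
  Res(f, 8) = P(8)/Q'(8) = (-19)/(15) = -19/15

Sum of residues inside C: -2
∮_C f(z) dz = 2πi · (-2) = -4*I*pi

Final answer: -4*I*pi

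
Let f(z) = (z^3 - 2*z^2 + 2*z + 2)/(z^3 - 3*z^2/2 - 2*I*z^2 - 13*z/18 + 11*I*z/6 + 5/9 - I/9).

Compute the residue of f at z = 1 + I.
Write f(z) = P(z)/Q(z) with P(z) = z^3 - 2*z^2 + 2*z + 2 and Q(z) = z^3 - 3*z^2/2 - 2*I*z^2 - 13*z/18 + 11*I*z/6 + 5/9 - I/9.
The denominator factors as Q(z) = (z - 2*I/3)*(z - 1/2 - I/3)*(z - 1 - I), so z = 1 + I is a simple zero of Q and P is analytic there; z = 1 + I is therefore a simple pole and
  Res(f, z₀) = P(z₀)/Q'(z₀).

Q'(z) = 3*z^2 - 3*z - 4*I*z - 13/18 + 11*I/6, so Q'(1 + I) = 5/18 + 5*I/6.
P(1 + I) = 2.

Res(f, 1 + I) = (2)/(5/18 + 5*I/6) = 18/25 - 54*I/25

Final answer: 18/25 - 54*I/25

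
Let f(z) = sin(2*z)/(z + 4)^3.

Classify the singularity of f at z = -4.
Write f(z) = g(z)/(z + 4)^3 with g(z) = sin(2*z).
g is entire and g(-4) = -sin(8) ≠ 0, so no factor of (z + 4) cancels: the Laurent expansion of f about z = -4 starts at the power -3, i.e. lim_{z→z₀} (z - z₀)^3 f(z) = -sin(8) is finite and nonzero.
So z = -4 is a pole of order 3.

Final answer: pole of order 3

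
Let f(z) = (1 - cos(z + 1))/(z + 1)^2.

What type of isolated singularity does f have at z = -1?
Let u = z + 1. The argument of cos is z + 1 = u, so
  f = (1 - cos(u))/u^2 = ((u)^2/2 - (u)^4/24 + ...)/u^2 = 1/2 - (1/24)*u^2 + ...
The Laurent expansion about u = 0 has no negative powers; equivalently lim_{z→-1} f(z) = 1/2 exists and is finite.
So the singularity is removable.

Final answer: removable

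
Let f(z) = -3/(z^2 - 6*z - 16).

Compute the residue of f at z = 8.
-3/10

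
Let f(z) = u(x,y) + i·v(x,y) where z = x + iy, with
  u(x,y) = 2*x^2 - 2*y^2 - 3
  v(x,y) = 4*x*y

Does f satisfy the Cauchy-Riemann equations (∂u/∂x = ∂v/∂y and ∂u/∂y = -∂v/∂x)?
∂u/∂x = 4*x
∂v/∂y = 4*x
∂u/∂y = -4*y
∂v/∂x = 4*y
∂u/∂x = ∂v/∂y and ∂u/∂y = -∂v/∂x hold identically; f is analytic.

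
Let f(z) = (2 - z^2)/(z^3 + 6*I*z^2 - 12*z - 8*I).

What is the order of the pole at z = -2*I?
Factor the denominator:
  z^3 + 6*I*z^2 - 12*z - 8*I = (z + 2*I)^3

The numerator P(z) = 2 - z^2 has P(-2*I) = 6 ≠ 0, so no factor of (z + 2*I) cancels.
Near z = -2*I we can therefore write f(z) = g(z)/(z + 2*I)^3 with g analytic at -2*I and g(-2*I) ≠ 0 (g is just the numerator).

Hence z = -2*I is a pole of order 3.

Final answer: 3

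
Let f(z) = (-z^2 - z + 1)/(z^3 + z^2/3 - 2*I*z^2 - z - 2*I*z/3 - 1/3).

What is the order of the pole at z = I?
Factor the denominator:
  z^3 + z^2/3 - 2*I*z^2 - z - 2*I*z/3 - 1/3 = (z - I)^2*(z + 1/3)

The numerator P(z) = -z^2 - z + 1 has P(I) = 2 - I ≠ 0, so no factor of (z - I) cancels.
Near z = I we can therefore write f(z) = g(z)/(z - I)^2 with g analytic at I and g(I) ≠ 0 (g is the numerator divided by the remaining denominator factors).

Hence z = I is a pole of order 2.

Final answer: 2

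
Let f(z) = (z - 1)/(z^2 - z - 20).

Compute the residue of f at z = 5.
Write f(z) = P(z)/Q(z) with P(z) = z - 1 and Q(z) = z^2 - z - 20.
The denominator factors as Q(z) = (z + 4)*(z - 5), so z = 5 is a simple zero of Q and P is analytic there; z = 5 is therefore a simple pole and
  Res(f, z₀) = P(z₀)/Q'(z₀).

Q'(z) = 2*z - 1, so Q'(5) = 9.
P(5) = 4.

Res(f, 5) = (4)/(9) = 4/9

Final answer: 4/9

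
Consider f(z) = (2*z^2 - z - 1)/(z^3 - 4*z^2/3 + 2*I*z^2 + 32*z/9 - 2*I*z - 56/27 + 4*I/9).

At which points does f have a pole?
The singularities of f are the zeros of the denominator. Factoring,
  z^3 - 4*z^2/3 + 2*I*z^2 + 32*z/9 - 2*I*z - 56/27 + 4*I/9 = (z - 1/3 + 3*I)*(z - 2/3)*(z - 1/3 - I)
so the candidates are z = 1/3 - 3*I, z = 2/3, z = 1/3 + I.

Check the numerator P(z) = 2*z^2 - z - 1 at each one:
  P(1/3 - 3*I) = -172/9 - I ≠ 0, so z = 1/3 - 3*I is a (simple) pole.
  P(2/3) = -7/9 ≠ 0, so z = 2/3 is a (simple) pole.
  P(1/3 + I) = -28/9 + I/3 ≠ 0, so z = 1/3 + I is a (simple) pole.

Poles of f: {1/3 - 3*I, 1/3 + I, 2/3}

Final answer: {1/3 - 3*I, 1/3 + I, 2/3}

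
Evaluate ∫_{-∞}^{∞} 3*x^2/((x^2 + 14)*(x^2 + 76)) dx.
Let f(z) = 3*z^2/((z^2 + 14)*(z^2 + 76)). The denominator has no real zeros and deg Q - deg P = 2 ≥ 2, so the integral of f over the upper semicircle |z| = R tends to 0 as R → ∞. Closing the contour in the upper half-plane,
  ∫_{-∞}^{∞} f(x) dx = 2πi · Σ Res(f, z_k)  over the poles with Im z_k > 0.

Zeros of the denominator: z^2 + 76 = 0 gives z = ±2*sqrt(19)*I; z^2 + 14 = 0 gives z = ±sqrt(14)*I.
Upper half-plane: z = sqrt(14)*I, z = 2*sqrt(19)*I (simple).

Each pole is a simple zero of Q(z) = z^4 + 90*z^2 + 1064, so Res(f, z₀) = P(z₀)/Q'(z₀) with P(z) = 3*z^2, Q'(z) = 4*z^3 + 180*z:
  Res(f, sqrt(14)*I) = (-42)/(124*sqrt(14)*I) = 3*sqrt(14)*I/124
  Res(f, 2*sqrt(19)*I) = (-228)/(-248*sqrt(19)*I) = -3*sqrt(19)*I/62

Sum of residues: 3*I*(-2*sqrt(19) + sqrt(14))/124
∫_{-∞}^{∞} f(x) dx = 2πi · (3*I*(-2*sqrt(19) + sqrt(14))/124) = 3*pi*(-sqrt(14) + 2*sqrt(19))/62

Final answer: 3*pi*(-sqrt(14) + 2*sqrt(19))/62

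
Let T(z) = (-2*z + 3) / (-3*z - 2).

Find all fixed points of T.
T(z) = z means -2*z + 3 = z*(-3*z - 2), i.e.
  -3*z^2 - 3 = 0.
Discriminant: (0)^2 - 4*(-3)*(-3) = -36, so the roots are complex conjugates.
  z = (0 ± I*sqrt(36))/(2*(-3))
Fixed points: {-I, I}

Final answer: {-I, I}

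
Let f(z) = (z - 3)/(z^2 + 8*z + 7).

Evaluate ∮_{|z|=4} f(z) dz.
By the residue theorem, ∮_C f(z) dz = 2πi · (sum of the residues of f at the poles inside |z| = 4).

The denominator factors as (z + 7)*(z + 1), so the singularities of f are simple poles at z = -7, z = -1.
  |-7|² = 49 > 16 = 4², so this pole is outside the contour.
  |-1|² = 1 < 16 = 4², so this pole is inside the contour.

With P(z) = z - 3 and Q(z) = z^2 + 8*z + 7, each pole is simple, so Res(f, z₀) = P(z₀)/Q'(z₀) with Q'(z) = 2*z + 8.
  Res(f, -1) = P(-1)/Q'(-1) = (-4)/(6) = -2/3

∮_C f(z) dz = 2πi · (-2/3) = -4*I*pi/3

Final answer: -4*I*pi/3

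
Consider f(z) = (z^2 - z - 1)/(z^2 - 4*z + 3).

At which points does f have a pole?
The singularities of f are the zeros of the denominator. Factoring,
  z^2 - 4*z + 3 = (z - 3)*(z - 1)
so the candidates are z = 3, z = 1.

Check the numerator P(z) = z^2 - z - 1 at each one:
  P(3) = 5 ≠ 0, so z = 3 is a (simple) pole.
  P(1) = -1 ≠ 0, so z = 1 is a (simple) pole.

Poles of f: {1, 3}

Final answer: {1, 3}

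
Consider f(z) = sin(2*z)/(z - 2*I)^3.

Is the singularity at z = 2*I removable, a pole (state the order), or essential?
Write f(z) = g(z)/(z - 2*I)^3 with g(z) = sin(2*z).
g is entire and g(2*I) = I*sinh(4) ≠ 0, so no factor of (z - 2*I) cancels: the Laurent expansion of f about z = 2*I starts at the power -3, i.e. lim_{z→z₀} (z - z₀)^3 f(z) = I*sinh(4) is finite and nonzero.
So z = 2*I is a pole of order 3.

Final answer: pole of order 3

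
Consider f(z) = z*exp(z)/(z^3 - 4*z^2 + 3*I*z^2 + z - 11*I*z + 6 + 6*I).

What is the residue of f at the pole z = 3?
Write f(z) = P(z)/Q(z) with P(z) = z*exp(z) and Q(z) = z^3 - 4*z^2 + 3*I*z^2 + z - 11*I*z + 6 + 6*I.
The denominator factors as Q(z) = (z - 1 + I)*(z - 3)*(z + 2*I), so z = 3 is a simple zero of Q and P is analytic there; z = 3 is therefore a simple pole and
  Res(f, z₀) = P(z₀)/Q'(z₀).

Q'(z) = 3*z^2 - 8*z + 6*I*z + 1 - 11*I, so Q'(3) = 4 + 7*I.
P(3) = 3*exp(3).

Res(f, 3) = (3*exp(3))/(4 + 7*I) = (12/65 - 21*I/65)*exp(3)

Final answer: (12/65 - 21*I/65)*exp(3)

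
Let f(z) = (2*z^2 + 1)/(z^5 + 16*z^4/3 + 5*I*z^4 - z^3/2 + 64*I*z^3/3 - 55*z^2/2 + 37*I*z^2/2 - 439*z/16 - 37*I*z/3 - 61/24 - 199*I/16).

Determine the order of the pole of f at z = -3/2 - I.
Factor the denominator:
  z^5 + 16*z^4/3 + 5*I*z^4 - z^3/2 + 64*I*z^3/3 - 55*z^2/2 + 37*I*z^2/2 - 439*z/16 - 37*I*z/3 - 61/24 - 199*I/16 = (z + 3/2 + I)^4*(z - 2/3 + I)

The numerator P(z) = 2*z^2 + 1 has P(-3/2 - I) = 7/2 + 6*I ≠ 0, so no factor of (z + 3/2 + I) cancels.
Near z = -3/2 - I we can therefore write f(z) = g(z)/(z + 3/2 + I)^4 with g analytic at -3/2 - I and g(-3/2 - I) ≠ 0 (g is the numerator divided by the remaining denominator factors).

Hence z = -3/2 - I is a pole of order 4.

Final answer: 4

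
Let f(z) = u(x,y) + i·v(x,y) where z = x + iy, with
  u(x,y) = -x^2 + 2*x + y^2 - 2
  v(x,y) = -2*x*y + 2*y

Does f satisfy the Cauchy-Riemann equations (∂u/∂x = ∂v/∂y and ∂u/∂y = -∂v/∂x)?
∂u/∂x = 2 - 2*x
∂v/∂y = 2 - 2*x
∂u/∂y = 2*y
∂v/∂x = -2*y
∂u/∂x = ∂v/∂y and ∂u/∂y = -∂v/∂x hold identically; f is analytic.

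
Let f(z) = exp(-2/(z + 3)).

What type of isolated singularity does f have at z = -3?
Let u = z + 3. Then
  e^(-2/u) = Σ_{k≥0} (-2)^k/(k!·u^k) = 1 - 2/u + 2/u^2 - 4/(3*u^3) + ...
which has infinitely many negative powers of u, so exp(-2/(z + 3)) has an essential singularity at z = -3.
So the singularity is essential.

Final answer: essential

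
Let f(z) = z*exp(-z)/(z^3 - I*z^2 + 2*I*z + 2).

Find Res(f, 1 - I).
(1/10 + I/5)*exp(-1 + I)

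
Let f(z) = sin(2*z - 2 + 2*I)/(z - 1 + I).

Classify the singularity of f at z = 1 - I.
Let u = z - 1 + I. The argument of sin is 2*z - 2 + 2*I = 2u, so
  f = sin(2u)/u = ((2u) - (2u)^3/6 + ...)/u = 2 - (4/3)*u^2 + ...
The Laurent expansion about u = 0 has no negative powers; equivalently lim_{z→1 - I} f(z) = 2 exists and is finite.
So the singularity is removable.

Final answer: removable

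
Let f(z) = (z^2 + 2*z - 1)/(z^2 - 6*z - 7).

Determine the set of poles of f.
The singularities of f are the zeros of the denominator. Factoring,
  z^2 - 6*z - 7 = (z + 1)*(z - 7)
so the candidates are z = -1, z = 7.

Check the numerator P(z) = z^2 + 2*z - 1 at each one:
  P(-1) = -2 ≠ 0, so z = -1 is a (simple) pole.
  P(7) = 62 ≠ 0, so z = 7 is a (simple) pole.

Poles of f: {-1, 7}

Final answer: {-1, 7}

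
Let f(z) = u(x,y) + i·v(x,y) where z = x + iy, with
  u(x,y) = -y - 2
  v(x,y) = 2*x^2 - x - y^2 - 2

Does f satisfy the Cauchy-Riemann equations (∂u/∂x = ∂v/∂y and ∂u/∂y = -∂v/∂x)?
∂u/∂x = 0
∂v/∂y = -2*y
∂u/∂y = -1
∂v/∂x = 4*x - 1
∂u/∂x ≠ ∂v/∂y and ∂u/∂y ≠ -∂v/∂x; the Cauchy-Riemann equations are not satisfied, so f is not analytic.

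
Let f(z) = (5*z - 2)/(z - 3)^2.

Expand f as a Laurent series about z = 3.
Put w = z - (3), i.e. z = w + 3. The denominator is w^2, so it suffices to rewrite the numerator in powers of w.

P(z) = 5*z - 2
P(w + 3) = 13 + 5*w

Dividing each term by w^2:
  f = 13/w^2 + 5/w

Substituting back w = z - 3:
  f(z) = 13/(z - 3)^2 + 5/(z - 3)

The series is finite because the numerator is a polynomial; the negative powers form the principal part, and the coefficient of 1/(z - 3) gives Res(f, 3) = 5.

Final answer: 13/(z - 3)^2 + 5/(z - 3)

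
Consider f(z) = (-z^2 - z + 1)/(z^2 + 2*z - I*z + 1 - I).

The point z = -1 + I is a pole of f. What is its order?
Factor the denominator:
  z^2 + 2*z - I*z + 1 - I = (z + 1 - I)*(z + 1)

The numerator P(z) = -z^2 - z + 1 has P(-1 + I) = 2 + I ≠ 0, so no factor of (z + 1 - I) cancels.
Near z = -1 + I we can therefore write f(z) = g(z)/(z + 1 - I) with g analytic at -1 + I and g(-1 + I) ≠ 0 (g is the numerator divided by the remaining denominator factors).

Hence z = -1 + I is a pole of order 1.

Final answer: 1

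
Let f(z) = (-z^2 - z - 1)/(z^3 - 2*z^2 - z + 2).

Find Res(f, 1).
Write f(z) = P(z)/Q(z) with P(z) = -z^2 - z - 1 and Q(z) = z^3 - 2*z^2 - z + 2.
The denominator factors as Q(z) = (z - 1)*(z + 1)*(z - 2), so z = 1 is a simple zero of Q and P is analytic there; z = 1 is therefore a simple pole and
  Res(f, z₀) = P(z₀)/Q'(z₀).

Q'(z) = 3*z^2 - 4*z - 1, so Q'(1) = -2.
P(1) = -3.

Res(f, 1) = (-3)/(-2) = 3/2

Final answer: 3/2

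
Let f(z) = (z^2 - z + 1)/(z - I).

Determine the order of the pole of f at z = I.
Factor the denominator:
  z - I = (z - I)

The numerator P(z) = z^2 - z + 1 has P(I) = -I ≠ 0, so no factor of (z - I) cancels.
Near z = I we can therefore write f(z) = g(z)/(z - I) with g analytic at I and g(I) ≠ 0 (g is just the numerator).

Hence z = I is a pole of order 1.

Final answer: 1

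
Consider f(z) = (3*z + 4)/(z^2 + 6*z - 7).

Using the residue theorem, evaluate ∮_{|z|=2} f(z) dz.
By the residue theorem, ∮_C f(z) dz = 2πi · (sum of the residues of f at the poles inside |z| = 2).

The denominator factors as (z - 1)*(z + 7), so the singularities of f are simple poles at z = 1, z = -7.
  |1|² = 1 < 4 = 2², so this pole is inside the contour.
  |-7|² = 49 > 4 = 2², so this pole is outside the contour.

With P(z) = 3*z + 4 and Q(z) = z^2 + 6*z - 7, each pole is simple, so Res(f, z₀) = P(z₀)/Q'(z₀) with Q'(z) = 2*z + 6.
  Res(f, 1) = P(1)/Q'(1) = (7)/(8) = 7/8

∮_C f(z) dz = 2πi · (7/8) = 7*I*pi/4

Final answer: 7*I*pi/4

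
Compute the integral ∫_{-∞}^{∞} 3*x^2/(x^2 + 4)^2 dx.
Let f(z) = 3*z^2/(z^2 + 4)^2. The denominator has no real zeros and deg Q - deg P = 2 ≥ 2, so the integral of f over the upper semicircle |z| = R tends to 0 as R → ∞. Closing the contour in the upper half-plane,
  ∫_{-∞}^{∞} f(x) dx = 2πi · Σ Res(f, z_k)  over the poles with Im z_k > 0.

Zeros of the denominator: z^2 + 4 = 0 gives z = ±2*I.
Upper half-plane: z = 2*I (a pole of order 2).

Write f(z) = g(z)/(z - 2*I)^2 with g(z) = 3*z^2/(z + 2*I)^2. For a double pole, Res(f, z₀) = g'(z₀):
  g'(z) = 12*I*z/(z + 2*I)^3
  Res(f, 2*I) = g'(2*I) = -3*I/8

∫_{-∞}^{∞} f(x) dx = 2πi · (-3*I/8) = 3*pi/4

Final answer: 3*pi/4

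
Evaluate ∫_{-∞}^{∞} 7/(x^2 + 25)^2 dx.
Let f(z) = 7/(z^2 + 25)^2. The denominator has no real zeros and deg Q - deg P = 4 ≥ 2, so the integral of f over the upper semicircle |z| = R tends to 0 as R → ∞. Closing the contour in the upper half-plane,
  ∫_{-∞}^{∞} f(x) dx = 2πi · Σ Res(f, z_k)  over the poles with Im z_k > 0.

Zeros of the denominator: z^2 + 25 = 0 gives z = ±5*I.
Upper half-plane: z = 5*I (a pole of order 2).

Write f(z) = g(z)/(z - 5*I)^2 with g(z) = 7/(z + 5*I)^2. For a double pole, Res(f, z₀) = g'(z₀):
  g'(z) = -14/(z + 5*I)^3
  Res(f, 5*I) = g'(5*I) = -7*I/500

∫_{-∞}^{∞} f(x) dx = 2πi · (-7*I/500) = 7*pi/250

Final answer: 7*pi/250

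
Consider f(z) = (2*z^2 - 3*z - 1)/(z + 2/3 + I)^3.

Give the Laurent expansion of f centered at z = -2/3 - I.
(-1/9 + 17*I/3)/(z + 2/3 + I)^3 + (-17/3 - 4*I)/(z + 2/3 + I)^2 + 2/(z + 2/3 + I)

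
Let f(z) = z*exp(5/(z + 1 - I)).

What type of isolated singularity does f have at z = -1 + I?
Let u = z + 1 - I. Then
  e^(5/u) = Σ_{k≥0} (5)^k/(k!·u^k) = 1 + 5/u + 25/(2*u^2) + 125/(6*u^3) + ...
which has infinitely many negative powers of u, so exp(5/(z + 1 - I)) has an essential singularity at z = -1 + I.
The extra factor z is a nonzero polynomial; if the product had at most a pole at z = -1 + I, dividing by that polynomial would leave exp(5/(z + 1 - I)) with at most a pole too — contradiction. (Equivalently, the product's Laurent series still has infinitely many negative powers.)
So the singularity is essential.

Final answer: essential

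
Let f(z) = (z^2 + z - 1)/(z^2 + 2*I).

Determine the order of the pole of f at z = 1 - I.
Factor the denominator:
  z^2 + 2*I = (z - 1 + I)*(z + 1 - I)

The numerator P(z) = z^2 + z - 1 has P(1 - I) = -3*I ≠ 0, so no factor of (z - 1 + I) cancels.
Near z = 1 - I we can therefore write f(z) = g(z)/(z - 1 + I) with g analytic at 1 - I and g(1 - I) ≠ 0 (g is the numerator divided by the remaining denominator factors).

Hence z = 1 - I is a pole of order 1.

Final answer: 1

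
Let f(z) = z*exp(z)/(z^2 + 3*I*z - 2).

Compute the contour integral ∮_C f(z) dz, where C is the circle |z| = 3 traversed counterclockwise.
By the residue theorem, ∮_C f(z) dz = 2πi · (sum of the residues of f at the poles inside |z| = 3).

The denominator factors as (z + I)*(z + 2*I), so the singularities of f are simple poles at z = -I, z = -2*I.
  |-I|² = 1 < 9 = 3², so this pole is inside the contour.
  |-2*I|² = 4 < 9 = 3², so this pole is inside the contour.

With P(z) = z*exp(z) and Q(z) = z^2 + 3*I*z - 2, each pole is simple, so Res(f, z₀) = P(z₀)/Q'(z₀) with Q'(z) = 2*z + 3*I.
  Res(f, -I) = P(-I)/Q'(-I) = (-I*exp(-I))/(I) = -exp(-I)
  Res(f, -2*I) = P(-2*I)/Q'(-2*I) = (-2*I*exp(-2*I))/(-I) = 2*exp(-2*I)

Sum of residues inside C: 2*exp(-2*I) - exp(-I)
∮_C f(z) dz = 2πi · (2*exp(-2*I) - exp(-I)) = 4*I*pi*exp(-2*I) - 2*I*pi*exp(-I)

Final answer: 4*I*pi*exp(-2*I) - 2*I*pi*exp(-I)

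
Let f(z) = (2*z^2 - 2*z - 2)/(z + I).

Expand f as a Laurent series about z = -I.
Put w = z - (-I), i.e. z = w - I. The denominator is w, so it suffices to rewrite the numerator in powers of w.

P(z) = 2*z^2 - 2*z - 2
P(w - I) = -4 + 2*I + (-2 - 4*I)*w + 2*w^2

Dividing each term by w:
  f = (-4 + 2*I)/w - 2 - 4*I + 2*w

Substituting back w = z + I:
  f(z) = (-4 + 2*I)/(z + I) - 2 - 4*I + 2*(z + I)

The series is finite because the numerator is a polynomial; the negative powers form the principal part, and the coefficient of 1/(z + I) gives Res(f, -I) = -4 + 2*I.

Final answer: (-4 + 2*I)/(z + I) - 2 - 4*I + 2*(z + I)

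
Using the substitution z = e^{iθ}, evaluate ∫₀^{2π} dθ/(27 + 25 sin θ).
Call the integral J. The integrand is 2π-periodic and we integrate over a full period, so shifting θ does not change the value (θ → θ + π/2 turns sin θ into cos θ). Hence
  J = ∫₀^{2π} dθ/(27 + 25 cos θ).
Put z = e^{iθ}: then cos θ = (z + 1/z)/2, dθ = dz/(iz), and z runs once counterclockwise around |z| = 1:
  J = ∮_{|z|=1} 1/(27 + 25*(z + 1/z)/2) · dz/(iz) = (2/i) ∮_{|z|=1} dz/(25*z^2 + 54*z + 25).
The roots of 25*z^2 + 54*z + 25 are z = (-27 ± sqrt(27^2 - 25^2))/25, with sqrt(104) = 2*sqrt(26); their product is 1, so only z₊ = -27/25 + 2*sqrt(26)/25 lies inside the unit circle (z₋ = -27/25 - 2*sqrt(26)/25 lies outside).
z₊ is a simple zero of q(z) = 25*z^2 + 54*z + 25, so Res(1/q, z₊) = 1/q'(z₊) with q'(z) = 50*z + 54; and q'(z₊) = 25*(z₊ - z₋) = 4*sqrt(26).
Therefore J = (2/i) · 2πi · 1/(4*sqrt(26)) = 2*pi/(2*sqrt(26)) = sqrt(26)*pi/26

Final answer: sqrt(26)*pi/26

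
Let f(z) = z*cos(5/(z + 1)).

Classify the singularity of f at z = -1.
Let u = z + 1. Then
  cos(5/u) = Σ_{k≥0} (-1)^k (5)^(2k)/((2k)!·u^(2k)) = 1 - 25/(2*u^2) + 625/(24*u^4) + ...
which has infinitely many negative powers of u, so cos(5/(z + 1)) has an essential singularity at z = -1.
The extra factor z is a nonzero polynomial; if the product had at most a pole at z = -1, dividing by that polynomial would leave cos(5/(z + 1)) with at most a pole too — contradiction. (Equivalently, the product's Laurent series still has infinitely many negative powers.)
So the singularity is essential.

Final answer: essential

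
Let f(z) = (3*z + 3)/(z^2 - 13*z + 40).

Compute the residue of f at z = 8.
Write f(z) = P(z)/Q(z) with P(z) = 3*z + 3 and Q(z) = z^2 - 13*z + 40.
The denominator factors as Q(z) = (z - 8)*(z - 5), so z = 8 is a simple zero of Q and P is analytic there; z = 8 is therefore a simple pole and
  Res(f, z₀) = P(z₀)/Q'(z₀).

Q'(z) = 2*z - 13, so Q'(8) = 3.
P(8) = 27.

Res(f, 8) = (27)/(3) = 9

Final answer: 9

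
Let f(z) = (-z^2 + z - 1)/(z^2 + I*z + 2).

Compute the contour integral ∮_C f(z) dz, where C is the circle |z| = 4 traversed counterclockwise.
pi*(-2 + 2*I)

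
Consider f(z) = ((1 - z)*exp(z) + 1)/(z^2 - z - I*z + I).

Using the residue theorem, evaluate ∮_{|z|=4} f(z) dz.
-2*I*pi*exp(I)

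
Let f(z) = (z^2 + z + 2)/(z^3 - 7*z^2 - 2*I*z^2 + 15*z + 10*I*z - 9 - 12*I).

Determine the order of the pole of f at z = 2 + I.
Factor the denominator:
  z^3 - 7*z^2 - 2*I*z^2 + 15*z + 10*I*z - 9 - 12*I = (z - 2 - I)^2*(z - 3)

The numerator P(z) = z^2 + z + 2 has P(2 + I) = 7 + 5*I ≠ 0, so no factor of (z - 2 - I) cancels.
Near z = 2 + I we can therefore write f(z) = g(z)/(z - 2 - I)^2 with g analytic at 2 + I and g(2 + I) ≠ 0 (g is the numerator divided by the remaining denominator factors).

Hence z = 2 + I is a pole of order 2.

Final answer: 2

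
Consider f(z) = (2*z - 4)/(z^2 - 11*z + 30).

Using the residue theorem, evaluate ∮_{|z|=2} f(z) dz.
By the residue theorem, ∮_C f(z) dz = 2πi · (sum of the residues of f at the poles inside |z| = 2).

The denominator factors as (z - 6)*(z - 5), so the singularities of f are simple poles at z = 6, z = 5.
  |6|² = 36 > 4 = 2², so this pole is outside the contour.
  |5|² = 25 > 4 = 2², so this pole is outside the contour.

No pole lies inside the contour, so f is analytic on and inside C and the integral is 0 (Cauchy's theorem).

Final answer: 0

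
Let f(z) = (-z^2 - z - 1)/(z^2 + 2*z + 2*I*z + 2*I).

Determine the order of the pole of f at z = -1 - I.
2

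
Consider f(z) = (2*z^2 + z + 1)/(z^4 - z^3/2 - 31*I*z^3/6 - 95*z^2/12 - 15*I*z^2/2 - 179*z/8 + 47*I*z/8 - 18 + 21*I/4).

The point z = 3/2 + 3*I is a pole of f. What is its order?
Factor the denominator:
  z^4 - z^3/2 - 31*I*z^3/6 - 95*z^2/12 - 15*I*z^2/2 - 179*z/8 + 47*I*z/8 - 18 + 21*I/4 = (z - 3/2 - 3*I)^2*(z + 1 + I/3)*(z + 3/2 + I/2)

The numerator P(z) = 2*z^2 + z + 1 has P(3/2 + 3*I) = -11 + 21*I ≠ 0, so no factor of (z - 3/2 - 3*I) cancels.
Near z = 3/2 + 3*I we can therefore write f(z) = g(z)/(z - 3/2 - 3*I)^2 with g analytic at 3/2 + 3*I and g(3/2 + 3*I) ≠ 0 (g is the numerator divided by the remaining denominator factors).

Hence z = 3/2 + 3*I is a pole of order 2.

Final answer: 2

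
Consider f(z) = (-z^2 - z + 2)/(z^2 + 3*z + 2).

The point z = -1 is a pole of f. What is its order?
1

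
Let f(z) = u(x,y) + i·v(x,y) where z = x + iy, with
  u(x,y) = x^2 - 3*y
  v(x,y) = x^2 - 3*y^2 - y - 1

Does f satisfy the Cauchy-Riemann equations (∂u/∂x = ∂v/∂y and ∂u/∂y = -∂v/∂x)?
∂u/∂x = 2*x
∂v/∂y = -6*y - 1
∂u/∂y = -3
∂v/∂x = 2*x
∂u/∂x ≠ ∂v/∂y and ∂u/∂y ≠ -∂v/∂x; the Cauchy-Riemann equations are not satisfied, so f is not analytic.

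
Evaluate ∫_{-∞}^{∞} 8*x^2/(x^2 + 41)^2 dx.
Let f(z) = 8*z^2/(z^2 + 41)^2. The denominator has no real zeros and deg Q - deg P = 2 ≥ 2, so the integral of f over the upper semicircle |z| = R tends to 0 as R → ∞. Closing the contour in the upper half-plane,
  ∫_{-∞}^{∞} f(x) dx = 2πi · Σ Res(f, z_k)  over the poles with Im z_k > 0.

Zeros of the denominator: z^2 + 41 = 0 gives z = ±sqrt(41)*I.
Upper half-plane: z = sqrt(41)*I (a pole of order 2).

Write f(z) = g(z)/(z - sqrt(41)*I)^2 with g(z) = 8*z^2/(z + sqrt(41)*I)^2. For a double pole, Res(f, z₀) = g'(z₀):
  g'(z) = 16*sqrt(41)*I*z/(z + sqrt(41)*I)^3
  Res(f, sqrt(41)*I) = g'(sqrt(41)*I) = -2*sqrt(41)*I/41

∫_{-∞}^{∞} f(x) dx = 2πi · (-2*sqrt(41)*I/41) = 4*sqrt(41)*pi/41

Final answer: 4*sqrt(41)*pi/41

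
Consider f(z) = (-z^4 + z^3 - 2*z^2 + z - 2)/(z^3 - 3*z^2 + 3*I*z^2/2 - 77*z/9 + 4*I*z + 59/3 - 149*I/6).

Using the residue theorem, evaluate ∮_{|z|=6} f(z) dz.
By the residue theorem, ∮_C f(z) dz = 2πi · (sum of the residues of f at the poles inside |z| = 6).

The denominator factors as (z + 3 - 2*I/3)*(z - 3 + 3*I/2)*(z - 3 + 2*I/3), so the singularities of f are simple poles at z = -3 + 2*I/3, z = 3 - 3*I/2, z = 3 - 2*I/3.
  |-3 + 2*I/3|² = 85/9 < 36 = 6², so this pole is inside the contour.
  |3 - 3*I/2|² = 45/4 < 36 = 6², so this pole is inside the contour.
  |3 - 2*I/3|² = 85/9 < 36 = 6², so this pole is inside the contour.

With P(z) = -z^4 + z^3 - 2*z^2 + z - 2 and Q(z) = z^3 - 3*z^2 + 3*I*z^2/2 - 77*z/9 + 4*I*z + 59/3 - 149*I/6, each pole is simple, so Res(f, z₀) = P(z₀)/Q'(z₀) with Q'(z) = 3*z^2 - 6*z + 3*I*z - 77/9 + 4*I.
  Res(f, -3 + 2*I/3) = P(-3 + 2*I/3)/Q'(-3 + 2*I/3) = (-8287/81 + 2560*I/27)/(298/9 - 21*I) = -3921046/1120725 + 240799*I/373575
  Res(f, 3 - 3*I/2) = P(3 - 3*I/2)/Q'(3 - 3*I/2) = (475/16 + 807*I/8)/(-65/36 - 5*I) = -578511/29300 - 17469*I/14650
  Res(f, 3 - 2*I/3) = P(3 - 2*I/3)/Q'(3 - 2*I/3) = (-4075/81 + 1568*I/27)/(10/9 + 5*I) = 34186/3825 + 15361*I/1275

Sum of residues inside C: -515/36 + 23*I/2
∮_C f(z) dz = 2πi · (-515/36 + 23*I/2) = pi*(-23 - 515*I/18)

Final answer: pi*(-23 - 515*I/18)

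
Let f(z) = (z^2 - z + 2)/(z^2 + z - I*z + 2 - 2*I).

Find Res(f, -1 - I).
Write f(z) = P(z)/Q(z) with P(z) = z^2 - z + 2 and Q(z) = z^2 + z - I*z + 2 - 2*I.
The denominator factors as Q(z) = (z + 1 + I)*(z - 2*I), so z = -1 - I is a simple zero of Q and P is analytic there; z = -1 - I is therefore a simple pole and
  Res(f, z₀) = P(z₀)/Q'(z₀).

Q'(z) = 2*z + 1 - I, so Q'(-1 - I) = -1 - 3*I.
P(-1 - I) = 3 + 3*I.

Res(f, -1 - I) = (3 + 3*I)/(-1 - 3*I) = -6/5 + 3*I/5

Final answer: -6/5 + 3*I/5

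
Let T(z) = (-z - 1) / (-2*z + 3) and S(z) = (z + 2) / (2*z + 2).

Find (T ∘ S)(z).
(T ∘ S)(z) = T(S(z)) = ((-1)*S(z) + (-1))/((-2)*S(z) + (3)). Multiply numerator and denominator by 2*z + 2:
  numerator:   (-1)*(z + 2) + (-1)*(2*z + 2) = -3*z - 4
  denominator: (-2)*(z + 2) + (3)*(2*z + 2) = 4*z + 2
(T ∘ S)(z) = (-3*z - 4)/(4*z + 2)

Final answer: (-3*z - 4)/(4*z + 2)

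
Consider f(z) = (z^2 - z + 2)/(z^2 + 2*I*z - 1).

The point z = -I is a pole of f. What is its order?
Factor the denominator:
  z^2 + 2*I*z - 1 = (z + I)^2

The numerator P(z) = z^2 - z + 2 has P(-I) = 1 + I ≠ 0, so no factor of (z + I) cancels.
Near z = -I we can therefore write f(z) = g(z)/(z + I)^2 with g analytic at -I and g(-I) ≠ 0 (g is just the numerator).

Hence z = -I is a pole of order 2.

Final answer: 2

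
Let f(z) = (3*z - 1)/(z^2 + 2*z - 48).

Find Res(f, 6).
Write f(z) = P(z)/Q(z) with P(z) = 3*z - 1 and Q(z) = z^2 + 2*z - 48.
The denominator factors as Q(z) = (z - 6)*(z + 8), so z = 6 is a simple zero of Q and P is analytic there; z = 6 is therefore a simple pole and
  Res(f, z₀) = P(z₀)/Q'(z₀).

Q'(z) = 2*z + 2, so Q'(6) = 14.
P(6) = 17.

Res(f, 6) = (17)/(14) = 17/14

Final answer: 17/14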